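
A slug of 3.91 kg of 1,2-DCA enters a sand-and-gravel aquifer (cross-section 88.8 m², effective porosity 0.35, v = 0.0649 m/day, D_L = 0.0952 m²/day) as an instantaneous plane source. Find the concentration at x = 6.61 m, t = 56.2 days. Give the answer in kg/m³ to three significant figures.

For an instantaneous plane source, C(x,t) = M/(n_e·A·√(4πDt)) · exp(−(x−vt)²/(4Dt)), with n_e·A the pore (flow) area.
Plume center vt = 0.0649 × 56.2 = 3.64738 m, so the well at 6.61 m is 2.96262 m downgradient of the peak.
√(4πDt) = 8.200 m, giving peak height M/(n_e·A·√(4πDt)) = 3.91/(0.35 × 88.8 × 8.200) = 0.01534 kg/m³.
(x−vt)²/(4Dt) = (2.96262)²/(4 × 0.0952 × 56.2) = 0.4101; exp(−0.4101) = 0.6636.
C = 0.01534 × 0.6636 = 0.0102 kg/m³.

0.0102 kg/m³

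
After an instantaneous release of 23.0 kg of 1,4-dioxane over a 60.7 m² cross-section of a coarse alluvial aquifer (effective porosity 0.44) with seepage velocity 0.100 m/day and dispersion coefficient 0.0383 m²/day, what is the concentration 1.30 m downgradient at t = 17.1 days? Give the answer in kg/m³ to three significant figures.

For an instantaneous plane source, C(x,t) = M/(n_e·A·√(4πDt)) · exp(−(x−vt)²/(4Dt)), with n_e·A the pore (flow) area.
Plume center vt = 0.100 × 17.1 = 1.71 m, so the well at 1.30 m is 0.41 m upgradient of the peak.
√(4πDt) = 2.869 m, giving peak height M/(n_e·A·√(4πDt)) = 23.0/(0.44 × 60.7 × 2.869) = 0.3002 kg/m³.
(x−vt)²/(4Dt) = (-0.41)²/(4 × 0.0383 × 17.1) = 0.06417; exp(−0.06417) = 0.9378.
C = 0.3002 × 0.9378 = 0.282 kg/m³.

0.282 kg/m³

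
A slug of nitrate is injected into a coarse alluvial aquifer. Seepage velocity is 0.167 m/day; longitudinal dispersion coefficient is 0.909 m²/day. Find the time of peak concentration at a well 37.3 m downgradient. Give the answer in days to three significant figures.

For the 1D instantaneous-source solution, setting ∂C/∂t = 0 at fixed x gives v²t² + 2Dt − x² = 0, so t = (√(D² + v²x²) − D)/v².
√(D² + v²x²) = √(0.909² + 0.167² × 37.3²) = 6.295; v² = 0.027889.
t = (6.295 − 0.909)/0.027889 = 193 days (vs. the pure-advection estimate x/v = 223 d).

193 days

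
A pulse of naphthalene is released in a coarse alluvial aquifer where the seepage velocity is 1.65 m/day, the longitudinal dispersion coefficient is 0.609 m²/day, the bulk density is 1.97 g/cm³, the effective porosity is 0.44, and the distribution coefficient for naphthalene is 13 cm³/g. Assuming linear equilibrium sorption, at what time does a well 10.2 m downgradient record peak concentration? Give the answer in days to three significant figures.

Retardation factor R = 1 + ρ_b·K_d/n = 1 + 1.97 × 13/0.44 = 59.20.
Sorption retards both mechanisms: v_R = v/R = 0.02787 m/day, D_R = D/R = 0.01029 m²/day.
Peak time from v_R²t² + 2D_R t − x² = 0: t = (√(D_R² + v_R²x²) − D_R)/v_R².
√(D_R² + v_R²x²) = √(0.01029² + 0.02787² × 10.2²) = 0.2845; v_R² = 0.0007767.
t = (0.2845 − 0.01029)/0.0007767 = 353 days.

353 days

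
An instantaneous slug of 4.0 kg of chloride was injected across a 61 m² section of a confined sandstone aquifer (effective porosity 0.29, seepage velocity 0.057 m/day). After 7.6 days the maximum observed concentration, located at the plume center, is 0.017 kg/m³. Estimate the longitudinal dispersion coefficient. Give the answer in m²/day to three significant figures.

At the plume center C_max = M/(n_e·A·√(4πDt)), so D = M²/(4πt·(n_e·A·C_max)²).
n_e·A·C_max = 0.29 × 61 × 0.017 = 0.3007 kg/m.
D = 4.0²/(4π × 7.6 × 0.3007²) = 1.85 m²/day.

1.85 m²/day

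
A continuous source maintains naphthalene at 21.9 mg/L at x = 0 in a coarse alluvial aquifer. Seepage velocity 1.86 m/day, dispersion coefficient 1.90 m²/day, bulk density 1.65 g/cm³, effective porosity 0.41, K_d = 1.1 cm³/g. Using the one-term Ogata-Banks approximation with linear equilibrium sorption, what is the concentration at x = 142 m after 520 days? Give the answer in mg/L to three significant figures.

Retardation factor R = 1 + ρ_b·K_d/n = 1 + 1.65 × 1.1/0.41 = 5.427.
Sorption retards both mechanisms: v_R = v/R = 0.3427 m/day, D_R = D/R = 0.3501 m²/day.
v_R·t = 0.3427 × 520 = 178.204 m; 2√(D_R t) = 26.99 m; argument = (142 − 178.204)/26.99 = -1.341.
C = C₀ × ½·erfc(-1.341) = 21.9 × 0.9711 = 21.3 mg/L.

21.3 mg/L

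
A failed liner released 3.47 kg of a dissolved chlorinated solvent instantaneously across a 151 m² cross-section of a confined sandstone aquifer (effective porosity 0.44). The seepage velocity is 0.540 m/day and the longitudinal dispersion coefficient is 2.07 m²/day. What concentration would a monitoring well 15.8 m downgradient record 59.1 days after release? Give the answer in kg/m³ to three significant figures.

For an instantaneous plane source, C(x,t) = M/(n_e·A·√(4πDt)) · exp(−(x−vt)²/(4Dt)), with n_e·A the pore (flow) area.
Plume center vt = 0.540 × 59.1 = 31.914 m, so the well at 15.8 m is 16.114 m upgradient of the peak.
√(4πDt) = 39.21 m, giving peak height M/(n_e·A·√(4πDt)) = 3.47/(0.44 × 151 × 39.21) = 0.001332 kg/m³.
(x−vt)²/(4Dt) = (-16.114)²/(4 × 2.07 × 59.1) = 0.5306; exp(−0.5306) = 0.5883.
C = 0.001332 × 0.5883 = 0.000784 kg/m³.

0.000784 kg/m³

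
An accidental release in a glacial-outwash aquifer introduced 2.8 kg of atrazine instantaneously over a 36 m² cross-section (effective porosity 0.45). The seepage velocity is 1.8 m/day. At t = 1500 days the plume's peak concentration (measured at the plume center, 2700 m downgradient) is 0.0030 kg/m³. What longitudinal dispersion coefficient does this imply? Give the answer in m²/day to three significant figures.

0.176 m²/day

At the plume center C_max = M/(n_e·A·√(4πDt)), so D = M²/(4πt·(n_e·A·C_max)²).
n_e·A·C_max = 0.45 × 36 × 0.0030 = 0.04860 kg/m.
D = 2.8²/(4π × 1500 × 0.04860²) = 0.176 m²/day.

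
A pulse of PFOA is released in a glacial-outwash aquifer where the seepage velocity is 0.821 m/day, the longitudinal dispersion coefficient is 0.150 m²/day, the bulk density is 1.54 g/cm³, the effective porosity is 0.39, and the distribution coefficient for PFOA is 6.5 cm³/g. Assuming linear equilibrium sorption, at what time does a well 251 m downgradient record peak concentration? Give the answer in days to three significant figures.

Retardation factor R = 1 + ρ_b·K_d/n = 1 + 1.54 × 6.5/0.39 = 26.67.
Sorption retards both mechanisms: v_R = v/R = 0.03078 m/day, D_R = D/R = 0.005624 m²/day.
Peak time from v_R²t² + 2D_R t − x² = 0: t = (√(D_R² + v_R²x²) − D_R)/v_R².
√(D_R² + v_R²x²) = √(0.005624² + 0.03078² × 251²) = 7.726; v_R² = 0.0009474.
t = (7.726 − 0.005624)/0.0009474 = 8150 days.

8150 days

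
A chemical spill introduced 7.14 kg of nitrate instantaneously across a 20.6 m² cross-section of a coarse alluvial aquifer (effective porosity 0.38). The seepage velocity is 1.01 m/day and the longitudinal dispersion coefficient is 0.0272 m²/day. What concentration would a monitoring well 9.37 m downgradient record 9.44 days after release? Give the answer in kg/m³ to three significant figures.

For an instantaneous plane source, C(x,t) = M/(n_e·A·√(4πDt)) · exp(−(x−vt)²/(4Dt)), with n_e·A the pore (flow) area.
Plume center vt = 1.01 × 9.44 = 9.5344 m, so the well at 9.37 m is 0.1644 m upgradient of the peak.
√(4πDt) = 1.796 m, giving peak height M/(n_e·A·√(4πDt)) = 7.14/(0.38 × 20.6 × 1.796) = 0.5079 kg/m³.
(x−vt)²/(4Dt) = (-0.1644)²/(4 × 0.0272 × 9.44) = 0.02631; exp(−0.02631) = 0.9740.
C = 0.5079 × 0.9740 = 0.495 kg/m³.

0.495 kg/m³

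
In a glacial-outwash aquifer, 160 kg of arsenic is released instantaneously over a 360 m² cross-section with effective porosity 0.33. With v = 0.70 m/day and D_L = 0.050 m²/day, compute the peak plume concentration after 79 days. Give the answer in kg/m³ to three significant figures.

The peak of an instantaneous 1D plume sits at x = vt; there the Gaussian factor is 1 and C_max = M/(n_e·A·√(4πDt)), where n_e·A is the pore area the mass is dissolved in.
√(4πDt) = √(4π × 0.050 × 79) = 7.045 m, so C_max = 160/(0.33 × 360 × 7.045) = 0.191 kg/m³.

0.191 kg/m³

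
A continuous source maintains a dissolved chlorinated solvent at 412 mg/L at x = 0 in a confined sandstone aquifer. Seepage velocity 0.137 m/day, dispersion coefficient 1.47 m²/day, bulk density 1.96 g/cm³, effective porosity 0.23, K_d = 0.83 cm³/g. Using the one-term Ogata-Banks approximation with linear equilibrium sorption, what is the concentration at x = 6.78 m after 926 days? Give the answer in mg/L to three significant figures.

Retardation factor R = 1 + ρ_b·K_d/n = 1 + 1.96 × 0.83/0.23 = 8.073.
Sorption retards both mechanisms: v_R = v/R = 0.01697 m/day, D_R = D/R = 0.1821 m²/day.
v_R·t = 0.01697 × 926 = 15.71422 m; 2√(D_R t) = 25.97 m; argument = (6.78 − 15.71422)/25.97 = -0.3440.
C = C₀ × ½·erfc(-0.3440) = 412 × 0.6867 = 283 mg/L.

283 mg/L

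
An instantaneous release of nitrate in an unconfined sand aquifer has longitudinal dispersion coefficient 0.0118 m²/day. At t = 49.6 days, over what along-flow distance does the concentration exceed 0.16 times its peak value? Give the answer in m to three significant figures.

The plume is Gaussian with σ = √(2Dt) = √(2 × 0.0118 × 49.6) = 1.082 m.
C/C_peak = exp(−Δx²/(2σ²)) = 0.16 ⇒ Δx = σ·√(−2 ln 0.16) = 1.082 × 1.914 = 2.071 m.
Width = 2Δx = 4.14 m.

4.14 m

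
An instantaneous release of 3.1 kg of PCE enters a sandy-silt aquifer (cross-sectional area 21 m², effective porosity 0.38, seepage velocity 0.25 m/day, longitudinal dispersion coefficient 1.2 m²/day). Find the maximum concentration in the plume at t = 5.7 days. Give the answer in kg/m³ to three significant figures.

The peak of an instantaneous 1D plume sits at x = vt; there the Gaussian factor is 1 and C_max = M/(n_e·A·√(4πDt)), where n_e·A is the pore area the mass is dissolved in.
√(4πDt) = √(4π × 1.2 × 5.7) = 9.271 m, so C_max = 3.1/(0.38 × 21 × 9.271) = 0.0419 kg/m³.

0.0419 kg/m³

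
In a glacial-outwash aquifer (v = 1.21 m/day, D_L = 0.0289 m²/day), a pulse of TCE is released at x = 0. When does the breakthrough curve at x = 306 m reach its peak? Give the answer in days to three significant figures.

For the 1D instantaneous-source solution, setting ∂C/∂t = 0 at fixed x gives v²t² + 2Dt − x² = 0, so t = (√(D² + v²x²) − D)/v².
√(D² + v²x²) = √(0.0289² + 1.21² × 306²) = 370.3; v² = 1.4641.
t = (370.3 − 0.0289)/1.4641 = 253 days (vs. the pure-advection estimate x/v = 253 d).

253 days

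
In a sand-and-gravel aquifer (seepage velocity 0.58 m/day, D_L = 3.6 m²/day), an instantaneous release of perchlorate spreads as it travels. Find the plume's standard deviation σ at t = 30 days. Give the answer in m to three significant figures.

14.7 m

Dispersive spreading gives a Gaussian with σ² = 2Dt; advection only shifts the center.
σ = √(2 × 3.6 × 30) = 14.7 m.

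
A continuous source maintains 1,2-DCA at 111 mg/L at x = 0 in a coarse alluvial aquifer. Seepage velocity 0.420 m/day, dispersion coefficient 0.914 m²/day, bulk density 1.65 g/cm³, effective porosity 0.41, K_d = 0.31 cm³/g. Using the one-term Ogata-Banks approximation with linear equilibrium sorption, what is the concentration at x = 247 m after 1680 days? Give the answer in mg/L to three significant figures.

Retardation factor R = 1 + ρ_b·K_d/n = 1 + 1.65 × 0.31/0.41 = 2.248.
Sorption retards both mechanisms: v_R = v/R = 0.1868 m/day, D_R = D/R = 0.4066 m²/day.
v_R·t = 0.1868 × 1680 = 313.824 m; 2√(D_R t) = 52.27 m; argument = (247 − 313.824)/52.27 = -1.278.
C = C₀ × ½·erfc(-1.278) = 111 × 0.9646 = 107 mg/L.

107 mg/L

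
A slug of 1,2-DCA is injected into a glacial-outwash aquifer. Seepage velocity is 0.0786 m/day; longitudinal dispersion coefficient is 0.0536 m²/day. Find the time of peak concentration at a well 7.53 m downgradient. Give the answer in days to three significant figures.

87.5 days

For the 1D instantaneous-source solution, setting ∂C/∂t = 0 at fixed x gives v²t² + 2Dt − x² = 0, so t = (√(D² + v²x²) − D)/v².
√(D² + v²x²) = √(0.0536² + 0.0786² × 7.53²) = 0.5943; v² = 0.00617796.
t = (0.5943 − 0.0536)/0.00617796 = 87.5 days (vs. the pure-advection estimate x/v = 95.8 d).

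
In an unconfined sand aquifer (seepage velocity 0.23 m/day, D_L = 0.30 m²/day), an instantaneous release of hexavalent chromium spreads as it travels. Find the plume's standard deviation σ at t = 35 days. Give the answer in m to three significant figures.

Dispersive spreading gives a Gaussian with σ² = 2Dt; advection only shifts the center.
σ = √(2 × 0.30 × 35) = 4.58 m.

4.58 m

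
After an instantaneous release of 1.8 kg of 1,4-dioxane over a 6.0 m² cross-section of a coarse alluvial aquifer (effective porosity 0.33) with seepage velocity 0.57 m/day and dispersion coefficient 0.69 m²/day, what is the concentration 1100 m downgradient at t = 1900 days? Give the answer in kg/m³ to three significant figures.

0.00670 kg/m³

For an instantaneous plane source, C(x,t) = M/(n_e·A·√(4πDt)) · exp(−(x−vt)²/(4Dt)), with n_e·A the pore (flow) area.
Plume center vt = 0.57 × 1900 = 1083 m, so the well at 1100 m is 17 m downgradient of the peak.
√(4πDt) = 128.4 m, giving peak height M/(n_e·A·√(4πDt)) = 1.8/(0.33 × 6.0 × 128.4) = 0.007080 kg/m³.
(x−vt)²/(4Dt) = (17)²/(4 × 0.69 × 1900) = 0.05511; exp(−0.05511) = 0.9464.
C = 0.007080 × 0.9464 = 0.00670 kg/m³.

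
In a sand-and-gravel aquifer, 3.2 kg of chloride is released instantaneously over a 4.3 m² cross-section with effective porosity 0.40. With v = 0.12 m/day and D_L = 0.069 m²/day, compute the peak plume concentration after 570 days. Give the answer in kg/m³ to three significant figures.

The peak of an instantaneous 1D plume sits at x = vt; there the Gaussian factor is 1 and C_max = M/(n_e·A·√(4πDt)), where n_e·A is the pore area the mass is dissolved in.
√(4πDt) = √(4π × 0.069 × 570) = 22.23 m, so C_max = 3.2/(0.40 × 4.3 × 22.23) = 0.0837 kg/m³.

0.0837 kg/m³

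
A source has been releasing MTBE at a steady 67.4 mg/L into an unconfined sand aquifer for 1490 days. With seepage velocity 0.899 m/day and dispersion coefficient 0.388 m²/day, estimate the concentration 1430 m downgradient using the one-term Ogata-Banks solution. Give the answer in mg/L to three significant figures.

For a continuous step input, C/C₀ ≈ ½·erfc((x−vt)/(2√(Dt))).
vt = 0.899 × 1490 = 1339.51 m and 2√(Dt) = 2√(0.388 × 1490) = 48.09 m.
Argument (x−vt)/(2√(Dt)) = (1430 − 1339.51)/48.09 = 1.882; ½·erfc(1.882) = 0.003889.
C = 67.4 × 0.003889 = 0.262 mg/L.

0.262 mg/L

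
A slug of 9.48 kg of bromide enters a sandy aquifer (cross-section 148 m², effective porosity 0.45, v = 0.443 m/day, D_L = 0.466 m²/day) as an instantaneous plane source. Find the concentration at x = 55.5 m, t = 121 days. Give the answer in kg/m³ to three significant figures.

For an instantaneous plane source, C(x,t) = M/(n_e·A·√(4πDt)) · exp(−(x−vt)²/(4Dt)), with n_e·A the pore (flow) area.
Plume center vt = 0.443 × 121 = 53.603 m, so the well at 55.5 m is 1.897 m downgradient of the peak.
√(4πDt) = 26.62 m, giving peak height M/(n_e·A·√(4πDt)) = 9.48/(0.45 × 148 × 26.62) = 0.005347 kg/m³.
(x−vt)²/(4Dt) = (1.897)²/(4 × 0.466 × 121) = 0.01596; exp(−0.01596) = 0.9842.
C = 0.005347 × 0.9842 = 0.00526 kg/m³.

0.00526 kg/m³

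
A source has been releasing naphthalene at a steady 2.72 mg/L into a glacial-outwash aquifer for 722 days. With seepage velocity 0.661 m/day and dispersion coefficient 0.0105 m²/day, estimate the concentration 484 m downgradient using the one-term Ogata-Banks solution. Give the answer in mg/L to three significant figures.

For a continuous step input, C/C₀ ≈ ½·erfc((x−vt)/(2√(Dt))).
vt = 0.661 × 722 = 477.242 m and 2√(Dt) = 2√(0.0105 × 722) = 5.507 m.
Argument (x−vt)/(2√(Dt)) = (484 − 477.242)/5.507 = 1.227; ½·erfc(1.227) = 0.04135.
C = 2.72 × 0.04135 = 0.112 mg/L.

0.112 mg/L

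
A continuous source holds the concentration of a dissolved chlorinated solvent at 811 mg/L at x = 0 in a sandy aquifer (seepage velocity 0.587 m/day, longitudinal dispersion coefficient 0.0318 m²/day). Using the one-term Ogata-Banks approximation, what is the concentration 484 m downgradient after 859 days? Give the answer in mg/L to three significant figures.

For a continuous step input, C/C₀ ≈ ½·erfc((x−vt)/(2√(Dt))).
vt = 0.587 × 859 = 504.233 m and 2√(Dt) = 2√(0.0318 × 859) = 10.45 m.
Argument (x−vt)/(2√(Dt)) = (484 − 504.233)/10.45 = -1.936; ½·erfc(-1.936) = 0.9969.
C = 811 × 0.9969 = 808 mg/L.

808 mg/L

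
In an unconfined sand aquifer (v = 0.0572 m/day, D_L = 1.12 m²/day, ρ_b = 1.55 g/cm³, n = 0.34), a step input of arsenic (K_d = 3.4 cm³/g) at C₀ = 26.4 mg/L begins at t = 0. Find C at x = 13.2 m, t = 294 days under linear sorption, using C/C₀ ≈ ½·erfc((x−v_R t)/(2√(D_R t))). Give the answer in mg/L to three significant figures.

0.711 mg/L

Retardation factor R = 1 + ρ_b·K_d/n = 1 + 1.55 × 3.4/0.34 = 16.50.
Sorption retards both mechanisms: v_R = v/R = 0.003467 m/day, D_R = D/R = 0.06788 m²/day.
v_R·t = 0.003467 × 294 = 1.019298 m; 2√(D_R t) = 8.935 m; argument = (13.2 − 1.019298)/8.935 = 1.363.
C = C₀ × ½·erfc(1.363) = 26.4 × 0.02695 = 0.711 mg/L.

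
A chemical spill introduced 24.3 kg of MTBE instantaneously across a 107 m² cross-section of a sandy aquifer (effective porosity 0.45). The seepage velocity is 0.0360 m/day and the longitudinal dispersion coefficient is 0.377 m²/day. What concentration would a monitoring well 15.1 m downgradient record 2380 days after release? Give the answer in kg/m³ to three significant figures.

0.00119 kg/m³

For an instantaneous plane source, C(x,t) = M/(n_e·A·√(4πDt)) · exp(−(x−vt)²/(4Dt)), with n_e·A the pore (flow) area.
Plume center vt = 0.0360 × 2380 = 85.68 m, so the well at 15.1 m is 70.58 m upgradient of the peak.
√(4πDt) = 106.2 m, giving peak height M/(n_e·A·√(4πDt)) = 24.3/(0.45 × 107 × 106.2) = 0.004752 kg/m³.
(x−vt)²/(4Dt) = (-70.58)²/(4 × 0.377 × 2380) = 1.388; exp(−1.388) = 0.2496.
C = 0.004752 × 0.2496 = 0.00119 kg/m³.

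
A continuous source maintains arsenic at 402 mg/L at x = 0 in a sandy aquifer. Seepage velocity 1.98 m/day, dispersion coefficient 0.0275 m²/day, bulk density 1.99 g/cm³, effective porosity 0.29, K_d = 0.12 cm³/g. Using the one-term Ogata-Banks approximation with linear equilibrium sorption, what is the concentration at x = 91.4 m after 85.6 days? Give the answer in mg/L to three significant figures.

335 mg/L

Retardation factor R = 1 + ρ_b·K_d/n = 1 + 1.99 × 0.12/0.29 = 1.823.
Sorption retards both mechanisms: v_R = v/R = 1.086 m/day, D_R = D/R = 0.01509 m²/day.
v_R·t = 1.086 × 85.6 = 92.9616 m; 2√(D_R t) = 2.273 m; argument = (91.4 − 92.9616)/2.273 = -0.6870.
C = C₀ × ½·erfc(-0.6870) = 402 × 0.8344 = 335 mg/L.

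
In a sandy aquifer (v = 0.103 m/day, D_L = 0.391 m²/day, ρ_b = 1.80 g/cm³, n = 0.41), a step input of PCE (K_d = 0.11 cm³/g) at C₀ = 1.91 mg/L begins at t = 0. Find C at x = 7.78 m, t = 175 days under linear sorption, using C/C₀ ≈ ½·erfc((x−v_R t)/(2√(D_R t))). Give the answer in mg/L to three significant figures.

1.29 mg/L

Retardation factor R = 1 + ρ_b·K_d/n = 1 + 1.80 × 0.11/0.41 = 1.483.
Sorption retards both mechanisms: v_R = v/R = 0.06945 m/day, D_R = D/R = 0.2637 m²/day.
v_R·t = 0.06945 × 175 = 12.15375 m; 2√(D_R t) = 13.59 m; argument = (7.78 − 12.15375)/13.59 = -0.3218.
C = C₀ × ½·erfc(-0.3218) = 1.91 × 0.6755 = 1.29 mg/L.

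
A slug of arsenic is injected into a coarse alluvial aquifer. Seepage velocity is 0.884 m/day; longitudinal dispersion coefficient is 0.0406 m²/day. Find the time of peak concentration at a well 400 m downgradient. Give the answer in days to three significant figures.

452 days

For the 1D instantaneous-source solution, setting ∂C/∂t = 0 at fixed x gives v²t² + 2Dt − x² = 0, so t = (√(D² + v²x²) − D)/v².
√(D² + v²x²) = √(0.0406² + 0.884² × 400²) = 353.6; v² = 0.781456.
t = (353.6 − 0.0406)/0.781456 = 452 days (vs. the pure-advection estimate x/v = 452 d).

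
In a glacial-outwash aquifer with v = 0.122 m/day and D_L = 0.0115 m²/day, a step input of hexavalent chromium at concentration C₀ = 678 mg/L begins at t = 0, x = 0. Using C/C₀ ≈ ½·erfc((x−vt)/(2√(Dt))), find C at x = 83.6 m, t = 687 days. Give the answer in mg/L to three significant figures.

354 mg/L

For a continuous step input, C/C₀ ≈ ½·erfc((x−vt)/(2√(Dt))).
vt = 0.122 × 687 = 83.814 m and 2√(Dt) = 2√(0.0115 × 687) = 5.622 m.
Argument (x−vt)/(2√(Dt)) = (83.6 − 83.814)/5.622 = -0.03806; ½·erfc(-0.03806) = 0.5215.
C = 678 × 0.5215 = 354 mg/L.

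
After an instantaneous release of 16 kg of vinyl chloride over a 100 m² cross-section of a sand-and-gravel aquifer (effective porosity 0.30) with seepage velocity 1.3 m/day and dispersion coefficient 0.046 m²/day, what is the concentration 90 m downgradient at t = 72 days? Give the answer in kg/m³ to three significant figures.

0.0311 kg/m³

For an instantaneous plane source, C(x,t) = M/(n_e·A·√(4πDt)) · exp(−(x−vt)²/(4Dt)), with n_e·A the pore (flow) area.
Plume center vt = 1.3 × 72 = 93.6 m, so the well at 90 m is 3.6 m upgradient of the peak.
√(4πDt) = 6.451 m, giving peak height M/(n_e·A·√(4πDt)) = 16/(0.30 × 100 × 6.451) = 0.08267 kg/m³.
(x−vt)²/(4Dt) = (-3.6)²/(4 × 0.046 × 72) = 0.9783; exp(−0.9783) = 0.3759.
C = 0.08267 × 0.3759 = 0.0311 kg/m³.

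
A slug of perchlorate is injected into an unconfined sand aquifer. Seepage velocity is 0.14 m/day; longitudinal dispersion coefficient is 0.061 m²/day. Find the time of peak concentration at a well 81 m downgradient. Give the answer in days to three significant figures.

575 days

For the 1D instantaneous-source solution, setting ∂C/∂t = 0 at fixed x gives v²t² + 2Dt − x² = 0, so t = (√(D² + v²x²) − D)/v².
√(D² + v²x²) = √(0.061² + 0.14² × 81²) = 11.34; v² = 0.0196.
t = (11.34 − 0.061)/0.0196 = 575 days (vs. the pure-advection estimate x/v = 579 d).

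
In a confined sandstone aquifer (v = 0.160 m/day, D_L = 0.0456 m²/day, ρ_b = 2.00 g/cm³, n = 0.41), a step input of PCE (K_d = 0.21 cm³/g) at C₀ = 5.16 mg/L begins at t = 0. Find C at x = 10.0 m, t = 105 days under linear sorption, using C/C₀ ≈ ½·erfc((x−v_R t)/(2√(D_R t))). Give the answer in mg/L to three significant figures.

1.12 mg/L

Retardation factor R = 1 + ρ_b·K_d/n = 1 + 2.00 × 0.21/0.41 = 2.024.
Sorption retards both mechanisms: v_R = v/R = 0.07905 m/day, D_R = D/R = 0.02253 m²/day.
v_R·t = 0.07905 × 105 = 8.30025 m; 2√(D_R t) = 3.076 m; argument = (10.0 − 8.30025)/3.076 = 0.5526.
C = C₀ × ½·erfc(0.5526) = 5.16 × 0.2173 = 1.12 mg/L.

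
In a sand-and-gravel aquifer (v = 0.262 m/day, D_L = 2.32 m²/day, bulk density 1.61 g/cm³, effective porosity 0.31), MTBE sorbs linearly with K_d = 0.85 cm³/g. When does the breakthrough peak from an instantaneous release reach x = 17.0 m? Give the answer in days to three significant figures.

Retardation factor R = 1 + ρ_b·K_d/n = 1 + 1.61 × 0.85/0.31 = 5.415.
Sorption retards both mechanisms: v_R = v/R = 0.04838 m/day, D_R = D/R = 0.4284 m²/day.
Peak time from v_R²t² + 2D_R t − x² = 0: t = (√(D_R² + v_R²x²) − D_R)/v_R².
√(D_R² + v_R²x²) = √(0.4284² + 0.04838² × 17.0²) = 0.9273; v_R² = 0.002341.
t = (0.9273 − 0.4284)/0.002341 = 213 days.

213 days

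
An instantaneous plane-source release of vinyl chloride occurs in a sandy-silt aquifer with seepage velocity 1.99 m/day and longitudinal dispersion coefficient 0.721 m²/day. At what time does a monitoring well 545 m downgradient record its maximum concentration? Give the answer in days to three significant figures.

For the 1D instantaneous-source solution, setting ∂C/∂t = 0 at fixed x gives v²t² + 2Dt − x² = 0, so t = (√(D² + v²x²) − D)/v².
√(D² + v²x²) = √(0.721² + 1.99² × 545²) = 1085; v² = 3.9601.
t = (1085 − 0.721)/3.9601 = 274 days (vs. the pure-advection estimate x/v = 274 d).

274 days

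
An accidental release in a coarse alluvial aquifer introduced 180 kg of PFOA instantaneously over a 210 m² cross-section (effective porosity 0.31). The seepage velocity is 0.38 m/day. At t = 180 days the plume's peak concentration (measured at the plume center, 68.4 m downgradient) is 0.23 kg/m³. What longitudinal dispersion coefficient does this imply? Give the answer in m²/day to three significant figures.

0.0639 m²/day

At the plume center C_max = M/(n_e·A·√(4πDt)), so D = M²/(4πt·(n_e·A·C_max)²).
n_e·A·C_max = 0.31 × 210 × 0.23 = 14.97 kg/m.
D = 180²/(4π × 180 × 14.97²) = 0.0639 m²/day.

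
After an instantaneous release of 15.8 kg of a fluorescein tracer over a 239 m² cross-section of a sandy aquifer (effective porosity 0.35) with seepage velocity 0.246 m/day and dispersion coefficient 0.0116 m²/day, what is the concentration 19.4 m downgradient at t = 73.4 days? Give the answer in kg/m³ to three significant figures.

For an instantaneous plane source, C(x,t) = M/(n_e·A·√(4πDt)) · exp(−(x−vt)²/(4Dt)), with n_e·A the pore (flow) area.
Plume center vt = 0.246 × 73.4 = 18.0564 m, so the well at 19.4 m is 1.3436 m downgradient of the peak.
√(4πDt) = 3.271 m, giving peak height M/(n_e·A·√(4πDt)) = 15.8/(0.35 × 239 × 3.271) = 0.05774 kg/m³.
(x−vt)²/(4Dt) = (1.3436)²/(4 × 0.0116 × 73.4) = 0.5301; exp(−0.5301) = 0.5885.
C = 0.05774 × 0.5885 = 0.0340 kg/m³.

0.0340 kg/m³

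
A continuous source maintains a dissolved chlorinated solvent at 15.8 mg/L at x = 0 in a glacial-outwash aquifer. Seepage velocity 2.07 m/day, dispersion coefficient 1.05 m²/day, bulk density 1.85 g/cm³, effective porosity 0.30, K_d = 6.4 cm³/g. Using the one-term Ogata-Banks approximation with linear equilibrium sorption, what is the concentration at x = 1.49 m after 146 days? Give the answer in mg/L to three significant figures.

15.6 mg/L

Retardation factor R = 1 + ρ_b·K_d/n = 1 + 1.85 × 6.4/0.30 = 40.47.
Sorption retards both mechanisms: v_R = v/R = 0.05115 m/day, D_R = D/R = 0.02595 m²/day.
v_R·t = 0.05115 × 146 = 7.4679 m; 2√(D_R t) = 3.893 m; argument = (1.49 − 7.4679)/3.893 = -1.536.
C = C₀ × ½·erfc(-1.536) = 15.8 × 0.9851 = 15.6 mg/L.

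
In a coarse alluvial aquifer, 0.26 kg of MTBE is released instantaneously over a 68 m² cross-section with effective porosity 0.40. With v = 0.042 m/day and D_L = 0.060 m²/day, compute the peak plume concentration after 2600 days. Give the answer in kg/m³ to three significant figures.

0.000216 kg/m³

The peak of an instantaneous 1D plume sits at x = vt; there the Gaussian factor is 1 and C_max = M/(n_e·A·√(4πDt)), where n_e·A is the pore area the mass is dissolved in.
√(4πDt) = √(4π × 0.060 × 2600) = 44.28 m, so C_max = 0.26/(0.40 × 68 × 44.28) = 0.000216 kg/m³.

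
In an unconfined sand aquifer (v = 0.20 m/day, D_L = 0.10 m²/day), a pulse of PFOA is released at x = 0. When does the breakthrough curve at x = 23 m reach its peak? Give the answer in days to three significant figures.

113 days

For the 1D instantaneous-source solution, setting ∂C/∂t = 0 at fixed x gives v²t² + 2Dt − x² = 0, so t = (√(D² + v²x²) − D)/v².
√(D² + v²x²) = √(0.10² + 0.20² × 23²) = 4.601; v² = 0.04.
t = (4.601 − 0.10)/0.04 = 113 days (vs. the pure-advection estimate x/v = 115 d).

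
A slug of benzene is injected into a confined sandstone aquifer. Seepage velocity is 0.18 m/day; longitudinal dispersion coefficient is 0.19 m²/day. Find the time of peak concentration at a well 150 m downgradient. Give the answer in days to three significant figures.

For the 1D instantaneous-source solution, setting ∂C/∂t = 0 at fixed x gives v²t² + 2Dt − x² = 0, so t = (√(D² + v²x²) − D)/v².
√(D² + v²x²) = √(0.19² + 0.18² × 150²) = 27.00; v² = 0.0324.
t = (27.00 − 0.19)/0.0324 = 827 days (vs. the pure-advection estimate x/v = 833 d).

827 days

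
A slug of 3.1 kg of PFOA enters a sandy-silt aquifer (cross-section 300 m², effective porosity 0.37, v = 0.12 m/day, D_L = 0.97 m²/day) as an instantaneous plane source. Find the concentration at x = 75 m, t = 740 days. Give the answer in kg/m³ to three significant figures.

0.000275 kg/m³

For an instantaneous plane source, C(x,t) = M/(n_e·A·√(4πDt)) · exp(−(x−vt)²/(4Dt)), with n_e·A the pore (flow) area.
Plume center vt = 0.12 × 740 = 88.8 m, so the well at 75 m is 13.8 m upgradient of the peak.
√(4πDt) = 94.97 m, giving peak height M/(n_e·A·√(4πDt)) = 3.1/(0.37 × 300 × 94.97) = 0.0002941 kg/m³.
(x−vt)²/(4Dt) = (-13.8)²/(4 × 0.97 × 740) = 0.06633; exp(−0.06633) = 0.9358.
C = 0.0002941 × 0.9358 = 0.000275 kg/m³.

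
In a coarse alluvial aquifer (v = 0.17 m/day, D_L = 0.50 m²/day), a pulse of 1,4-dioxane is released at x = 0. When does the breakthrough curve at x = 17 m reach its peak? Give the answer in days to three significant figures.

84.2 days

For the 1D instantaneous-source solution, setting ∂C/∂t = 0 at fixed x gives v²t² + 2Dt − x² = 0, so t = (√(D² + v²x²) − D)/v².
√(D² + v²x²) = √(0.50² + 0.17² × 17²) = 2.933; v² = 0.0289.
t = (2.933 − 0.50)/0.0289 = 84.2 days (vs. the pure-advection estimate x/v = 100 d).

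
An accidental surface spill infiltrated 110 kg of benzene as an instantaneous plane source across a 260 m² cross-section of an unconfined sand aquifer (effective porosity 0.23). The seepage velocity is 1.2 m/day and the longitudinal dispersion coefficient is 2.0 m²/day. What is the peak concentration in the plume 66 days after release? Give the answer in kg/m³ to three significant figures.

0.0452 kg/m³

The peak of an instantaneous 1D plume sits at x = vt; there the Gaussian factor is 1 and C_max = M/(n_e·A·√(4πDt)), where n_e·A is the pore area the mass is dissolved in.
√(4πDt) = √(4π × 2.0 × 66) = 40.73 m, so C_max = 110/(0.23 × 260 × 40.73) = 0.0452 kg/m³.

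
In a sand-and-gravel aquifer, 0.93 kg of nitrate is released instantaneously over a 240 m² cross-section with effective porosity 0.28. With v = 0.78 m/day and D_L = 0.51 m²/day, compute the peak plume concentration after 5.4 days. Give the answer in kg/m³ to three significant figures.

The peak of an instantaneous 1D plume sits at x = vt; there the Gaussian factor is 1 and C_max = M/(n_e·A·√(4πDt)), where n_e·A is the pore area the mass is dissolved in.
√(4πDt) = √(4π × 0.51 × 5.4) = 5.883 m, so C_max = 0.93/(0.28 × 240 × 5.883) = 0.00235 kg/m³.

0.00235 kg/m³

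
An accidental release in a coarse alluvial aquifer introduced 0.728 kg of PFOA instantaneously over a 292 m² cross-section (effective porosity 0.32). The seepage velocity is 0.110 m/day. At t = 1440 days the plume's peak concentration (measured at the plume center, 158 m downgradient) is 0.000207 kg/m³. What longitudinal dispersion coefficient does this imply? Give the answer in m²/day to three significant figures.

At the plume center C_max = M/(n_e·A·√(4πDt)), so D = M²/(4πt·(n_e·A·C_max)²).
n_e·A·C_max = 0.32 × 292 × 0.000207 = 0.01934 kg/m.
D = 0.728²/(4π × 1440 × 0.01934²) = 0.0783 m²/day.

0.0783 m²/day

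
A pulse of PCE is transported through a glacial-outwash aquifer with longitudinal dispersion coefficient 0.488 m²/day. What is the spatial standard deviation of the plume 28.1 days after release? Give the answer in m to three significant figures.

Dispersive spreading gives a Gaussian with σ² = 2Dt; advection only shifts the center.
σ = √(2 × 0.488 × 28.1) = 5.24 m.

5.24 m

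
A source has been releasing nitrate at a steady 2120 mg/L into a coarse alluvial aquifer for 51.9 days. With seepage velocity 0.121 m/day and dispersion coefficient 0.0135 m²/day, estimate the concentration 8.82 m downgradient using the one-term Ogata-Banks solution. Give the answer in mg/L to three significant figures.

For a continuous step input, C/C₀ ≈ ½·erfc((x−vt)/(2√(Dt))).
vt = 0.121 × 51.9 = 6.2799 m and 2√(Dt) = 2√(0.0135 × 51.9) = 1.674 m.
Argument (x−vt)/(2√(Dt)) = (8.82 − 6.2799)/1.674 = 1.517; ½·erfc(1.517) = 0.01596.
C = 2120 × 0.01596 = 33.8 mg/L.

33.8 mg/L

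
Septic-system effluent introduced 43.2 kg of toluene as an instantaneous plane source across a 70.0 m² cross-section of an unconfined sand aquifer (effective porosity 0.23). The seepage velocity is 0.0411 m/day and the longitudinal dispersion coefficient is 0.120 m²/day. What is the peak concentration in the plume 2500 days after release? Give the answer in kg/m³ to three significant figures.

0.0437 kg/m³

The peak of an instantaneous 1D plume sits at x = vt; there the Gaussian factor is 1 and C_max = M/(n_e·A·√(4πDt)), where n_e·A is the pore area the mass is dissolved in.
√(4πDt) = √(4π × 0.120 × 2500) = 61.40 m, so C_max = 43.2/(0.23 × 70.0 × 61.40) = 0.0437 kg/m³.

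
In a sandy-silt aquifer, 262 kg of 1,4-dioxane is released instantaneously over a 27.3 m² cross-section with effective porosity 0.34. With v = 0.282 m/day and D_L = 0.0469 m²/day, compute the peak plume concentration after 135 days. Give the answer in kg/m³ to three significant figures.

The peak of an instantaneous 1D plume sits at x = vt; there the Gaussian factor is 1 and C_max = M/(n_e·A·√(4πDt)), where n_e·A is the pore area the mass is dissolved in.
√(4πDt) = √(4π × 0.0469 × 135) = 8.920 m, so C_max = 262/(0.34 × 27.3 × 8.920) = 3.16 kg/m³.

3.16 kg/m³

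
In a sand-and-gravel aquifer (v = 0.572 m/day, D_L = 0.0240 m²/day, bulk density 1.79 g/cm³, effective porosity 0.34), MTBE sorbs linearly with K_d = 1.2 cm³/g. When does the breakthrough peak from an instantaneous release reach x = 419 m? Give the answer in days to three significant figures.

5360 days

Retardation factor R = 1 + ρ_b·K_d/n = 1 + 1.79 × 1.2/0.34 = 7.318.
Sorption retards both mechanisms: v_R = v/R = 0.07816 m/day, D_R = D/R = 0.003280 m²/day.
Peak time from v_R²t² + 2D_R t − x² = 0: t = (√(D_R² + v_R²x²) − D_R)/v_R².
√(D_R² + v_R²x²) = √(0.003280² + 0.07816² × 419²) = 32.75; v_R² = 0.006109.
t = (32.75 − 0.003280)/0.006109 = 5360 days.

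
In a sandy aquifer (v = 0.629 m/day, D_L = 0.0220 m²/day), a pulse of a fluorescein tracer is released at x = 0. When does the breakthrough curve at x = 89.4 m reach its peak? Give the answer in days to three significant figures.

For the 1D instantaneous-source solution, setting ∂C/∂t = 0 at fixed x gives v²t² + 2Dt − x² = 0, so t = (√(D² + v²x²) − D)/v².
√(D² + v²x²) = √(0.0220² + 0.629² × 89.4²) = 56.23; v² = 0.395641.
t = (56.23 − 0.0220)/0.395641 = 142 days (vs. the pure-advection estimate x/v = 142 d).

142 days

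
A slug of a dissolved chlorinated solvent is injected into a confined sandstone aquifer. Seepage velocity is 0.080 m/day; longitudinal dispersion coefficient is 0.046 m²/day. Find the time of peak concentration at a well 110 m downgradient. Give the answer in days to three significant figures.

For the 1D instantaneous-source solution, setting ∂C/∂t = 0 at fixed x gives v²t² + 2Dt − x² = 0, so t = (√(D² + v²x²) − D)/v².
√(D² + v²x²) = √(0.046² + 0.080² × 110²) = 8.800; v² = 0.0064.
t = (8.800 − 0.046)/0.0064 = 1370 days (vs. the pure-advection estimate x/v = 1380 d).

1370 days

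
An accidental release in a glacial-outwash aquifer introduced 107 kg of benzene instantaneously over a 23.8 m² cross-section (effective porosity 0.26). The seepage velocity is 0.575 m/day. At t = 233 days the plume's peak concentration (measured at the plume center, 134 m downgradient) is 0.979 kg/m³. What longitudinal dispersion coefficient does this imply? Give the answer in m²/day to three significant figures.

0.107 m²/day

At the plume center C_max = M/(n_e·A·√(4πDt)), so D = M²/(4πt·(n_e·A·C_max)²).
n_e·A·C_max = 0.26 × 23.8 × 0.979 = 6.058 kg/m.
D = 107²/(4π × 233 × 6.058²) = 0.107 m²/day.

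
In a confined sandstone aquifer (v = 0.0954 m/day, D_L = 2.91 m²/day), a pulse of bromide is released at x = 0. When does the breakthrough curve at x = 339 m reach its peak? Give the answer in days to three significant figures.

For the 1D instantaneous-source solution, setting ∂C/∂t = 0 at fixed x gives v²t² + 2Dt − x² = 0, so t = (√(D² + v²x²) − D)/v².
√(D² + v²x²) = √(2.91² + 0.0954² × 339²) = 32.47; v² = 0.00910116.
t = (32.47 − 2.91)/0.00910116 = 3250 days (vs. the pure-advection estimate x/v = 3550 d).

3250 days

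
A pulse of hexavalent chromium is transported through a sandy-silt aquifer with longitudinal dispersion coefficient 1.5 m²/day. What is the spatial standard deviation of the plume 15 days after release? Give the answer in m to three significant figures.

Dispersive spreading gives a Gaussian with σ² = 2Dt; advection only shifts the center.
σ = √(2 × 1.5 × 15) = 6.71 m.

6.71 m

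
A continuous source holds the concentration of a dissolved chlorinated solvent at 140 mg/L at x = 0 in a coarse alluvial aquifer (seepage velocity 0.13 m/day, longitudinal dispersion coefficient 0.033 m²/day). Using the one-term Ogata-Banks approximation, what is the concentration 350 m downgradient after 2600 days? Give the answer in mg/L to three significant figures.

For a continuous step input, C/C₀ ≈ ½·erfc((x−vt)/(2√(Dt))).
vt = 0.13 × 2600 = 338 m and 2√(Dt) = 2√(0.033 × 2600) = 18.53 m.
Argument (x−vt)/(2√(Dt)) = (350 − 338)/18.53 = 0.6476; ½·erfc(0.6476) = 0.1799.
C = 140 × 0.1799 = 25.2 mg/L.

25.2 mg/L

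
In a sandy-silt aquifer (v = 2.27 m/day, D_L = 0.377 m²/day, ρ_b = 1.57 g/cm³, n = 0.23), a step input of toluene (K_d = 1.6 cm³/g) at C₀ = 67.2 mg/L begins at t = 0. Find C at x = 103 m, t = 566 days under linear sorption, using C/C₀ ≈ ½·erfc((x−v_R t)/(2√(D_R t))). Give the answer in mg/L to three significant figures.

52.9 mg/L

Retardation factor R = 1 + ρ_b·K_d/n = 1 + 1.57 × 1.6/0.23 = 11.92.
Sorption retards both mechanisms: v_R = v/R = 0.1904 m/day, D_R = D/R = 0.03163 m²/day.
v_R·t = 0.1904 × 566 = 107.7664 m; 2√(D_R t) = 8.462 m; argument = (103 − 107.7664)/8.462 = -0.5633.
C = C₀ × ½·erfc(-0.5633) = 67.2 × 0.7872 = 52.9 mg/L.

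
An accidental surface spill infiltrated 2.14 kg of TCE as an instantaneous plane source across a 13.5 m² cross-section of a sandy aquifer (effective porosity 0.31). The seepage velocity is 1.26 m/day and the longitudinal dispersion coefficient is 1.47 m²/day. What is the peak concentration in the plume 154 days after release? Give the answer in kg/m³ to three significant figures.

The peak of an instantaneous 1D plume sits at x = vt; there the Gaussian factor is 1 and C_max = M/(n_e·A·√(4πDt)), where n_e·A is the pore area the mass is dissolved in.
√(4πDt) = √(4π × 1.47 × 154) = 53.34 m, so C_max = 2.14/(0.31 × 13.5 × 53.34) = 0.00959 kg/m³.

0.00959 kg/m³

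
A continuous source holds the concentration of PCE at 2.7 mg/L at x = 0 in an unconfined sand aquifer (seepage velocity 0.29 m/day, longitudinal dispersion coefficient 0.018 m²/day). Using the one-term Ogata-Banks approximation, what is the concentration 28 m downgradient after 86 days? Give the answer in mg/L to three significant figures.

For a continuous step input, C/C₀ ≈ ½·erfc((x−vt)/(2√(Dt))).
vt = 0.29 × 86 = 24.94 m and 2√(Dt) = 2√(0.018 × 86) = 2.488 m.
Argument (x−vt)/(2√(Dt)) = (28 − 24.94)/2.488 = 1.230; ½·erfc(1.230) = 0.04097.
C = 2.7 × 0.04097 = 0.111 mg/L.

0.111 mg/L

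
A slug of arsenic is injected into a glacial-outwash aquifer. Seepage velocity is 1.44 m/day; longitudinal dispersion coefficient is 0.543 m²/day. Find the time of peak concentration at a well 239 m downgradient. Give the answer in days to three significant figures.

For the 1D instantaneous-source solution, setting ∂C/∂t = 0 at fixed x gives v²t² + 2Dt − x² = 0, so t = (√(D² + v²x²) − D)/v².
√(D² + v²x²) = √(0.543² + 1.44² × 239²) = 344.2; v² = 2.0736.
t = (344.2 − 0.543)/2.0736 = 166 days (vs. the pure-advection estimate x/v = 166 d).

166 days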